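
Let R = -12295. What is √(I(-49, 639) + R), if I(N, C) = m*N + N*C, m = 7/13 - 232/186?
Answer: I*√63687292149/1209 ≈ 208.74*I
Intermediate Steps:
m = -857/1209 (m = 7*(1/13) - 232*1/186 = 7/13 - 116/93 = -857/1209 ≈ -0.70885)
I(N, C) = -857*N/1209 + C*N (I(N, C) = -857*N/1209 + N*C = -857*N/1209 + C*N)
√(I(-49, 639) + R) = √((1/1209)*(-49)*(-857 + 1209*639) - 12295) = √((1/1209)*(-49)*(-857 + 772551) - 12295) = √((1/1209)*(-49)*771694 - 12295) = √(-37813006/1209 - 12295) = √(-52677661/1209) = I*√63687292149/1209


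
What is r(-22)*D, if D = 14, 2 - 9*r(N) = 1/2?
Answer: 7/3 ≈ 2.3333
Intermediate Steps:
r(N) = 1/6 (r(N) = 2/9 - 1/9/2 = 2/9 - 1/9*1/2 = 2/9 - 1/18 = 1/6)
r(-22)*D = (1/6)*14 = 7/3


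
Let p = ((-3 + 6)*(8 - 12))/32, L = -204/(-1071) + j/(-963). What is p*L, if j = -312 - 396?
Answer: -260/749 ≈ -0.34713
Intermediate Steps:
j = -708
L = 2080/2247 (L = -204/(-1071) - 708/(-963) = -204*(-1/1071) - 708*(-1/963) = 4/21 + 236/321 = 2080/2247 ≈ 0.92568)
p = -3/8 (p = (3*(-4))*(1/32) = -12*1/32 = -3/8 ≈ -0.37500)
p*L = -3/8*2080/2247 = -260/749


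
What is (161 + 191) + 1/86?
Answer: 30273/86 ≈ 352.01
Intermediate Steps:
(161 + 191) + 1/86 = 352 + 1/86 = 30273/86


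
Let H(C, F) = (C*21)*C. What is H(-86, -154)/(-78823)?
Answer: -155316/78823 ≈ -1.9704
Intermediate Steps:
H(C, F) = 21*C² (H(C, F) = (21*C)*C = 21*C²)
H(-86, -154)/(-78823) = (21*(-86)²)/(-78823) = (21*7396)*(-1/78823) = 155316*(-1/78823) = -155316/78823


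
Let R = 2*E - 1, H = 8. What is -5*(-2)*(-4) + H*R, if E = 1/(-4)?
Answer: -52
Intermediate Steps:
E = -¼ ≈ -0.25000
R = -3/2 (R = 2*(-¼) - 1 = -½ - 1 = -3/2 ≈ -1.5000)
-5*(-2)*(-4) + H*R = -5*(-2)*(-4) + 8*(-3/2) = 10*(-4) - 12 = -40 - 12 = -52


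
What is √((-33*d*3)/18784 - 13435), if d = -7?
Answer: I*√296273395378/4696 ≈ 115.91*I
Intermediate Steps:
√((-33*d*3)/18784 - 13435) = √((-33*(-7)*3)/18784 - 13435) = √((231*3)*(1/18784) - 13435) = √(693*(1/18784) - 13435) = √(693/18784 - 13435) = √(-252362347/18784) = I*√296273395378/4696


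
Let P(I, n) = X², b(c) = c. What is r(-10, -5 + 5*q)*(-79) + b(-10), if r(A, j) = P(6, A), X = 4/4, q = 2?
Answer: -89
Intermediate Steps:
X = 1 (X = 4*(¼) = 1)
P(I, n) = 1 (P(I, n) = 1² = 1)
r(A, j) = 1
r(-10, -5 + 5*q)*(-79) + b(-10) = 1*(-79) - 10 = -79 - 10 = -89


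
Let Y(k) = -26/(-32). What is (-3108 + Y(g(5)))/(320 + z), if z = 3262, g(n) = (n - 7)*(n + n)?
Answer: -49715/57312 ≈ -0.86744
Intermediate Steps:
g(n) = 2*n*(-7 + n) (g(n) = (-7 + n)*(2*n) = 2*n*(-7 + n))
Y(k) = 13/16 (Y(k) = -26*(-1/32) = 13/16)
(-3108 + Y(g(5)))/(320 + z) = (-3108 + 13/16)/(320 + 3262) = -49715/16/3582 = -49715/16*1/3582 = -49715/57312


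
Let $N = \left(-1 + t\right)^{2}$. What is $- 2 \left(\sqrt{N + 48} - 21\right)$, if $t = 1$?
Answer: $42 - 8 \sqrt{3} \approx 28.144$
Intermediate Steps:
$N = 0$ ($N = \left(-1 + 1\right)^{2} = 0^{2} = 0$)
$- 2 \left(\sqrt{N + 48} - 21\right) = - 2 \left(\sqrt{0 + 48} - 21\right) = - 2 \left(\sqrt{48} - 21\right) = - 2 \left(4 \sqrt{3} - 21\right) = - 2 \left(-21 + 4 \sqrt{3}\right) = 42 - 8 \sqrt{3}$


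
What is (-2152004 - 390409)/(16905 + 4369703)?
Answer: -2542413/4386608 ≈ -0.57959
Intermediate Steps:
(-2152004 - 390409)/(16905 + 4369703) = -2542413/4386608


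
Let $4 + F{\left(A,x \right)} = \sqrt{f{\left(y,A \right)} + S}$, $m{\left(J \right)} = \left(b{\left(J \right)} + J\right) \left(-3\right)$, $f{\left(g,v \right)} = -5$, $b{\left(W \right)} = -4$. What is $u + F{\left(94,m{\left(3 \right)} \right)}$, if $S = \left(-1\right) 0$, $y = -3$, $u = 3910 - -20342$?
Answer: $24248 + i \sqrt{5} \approx 24248.0 + 2.2361 i$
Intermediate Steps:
$u = 24252$ ($u = 3910 + 20342 = 24252$)
$S = 0$
$m{\left(J \right)} = 12 - 3 J$ ($m{\left(J \right)} = \left(-4 + J\right) \left(-3\right) = 12 - 3 J$)
$F{\left(A,x \right)} = -4 + i \sqrt{5}$ ($F{\left(A,x \right)} = -4 + \sqrt{-5 + 0} = -4 + \sqrt{-5} = -4 + i \sqrt{5}$)
$u + F{\left(94,m{\left(3 \right)} \right)} = 24252 - \left(4 - i \sqrt{5}\right) = 24248 + i \sqrt{5}$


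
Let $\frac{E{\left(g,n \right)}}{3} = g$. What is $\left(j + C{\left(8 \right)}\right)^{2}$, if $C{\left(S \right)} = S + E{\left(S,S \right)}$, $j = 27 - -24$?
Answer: $6889$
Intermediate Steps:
$E{\left(g,n \right)} = 3 g$
$j = 51$ ($j = 27 + 24 = 51$)
$C{\left(S \right)} = 4 S$ ($C{\left(S \right)} = S + 3 S = 4 S$)
$\left(j + C{\left(8 \right)}\right)^{2} = \left(51 + 4 \cdot 8\right)^{2} = \left(51 + 32\right)^{2} = 83^{2} = 6889$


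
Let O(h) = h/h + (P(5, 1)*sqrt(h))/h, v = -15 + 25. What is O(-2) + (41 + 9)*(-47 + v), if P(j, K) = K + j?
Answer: -1849 - 3*I*sqrt(2) ≈ -1849.0 - 4.2426*I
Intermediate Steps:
v = 10
O(h) = 1 + 6/sqrt(h) (O(h) = h/h + ((1 + 5)*sqrt(h))/h = 1 + (6*sqrt(h))/h = 1 + 6/sqrt(h))
O(-2) + (41 + 9)*(-47 + v) = (1 + 6/sqrt(-2)) + (41 + 9)*(-47 + 10) = (1 + 6*(-I*sqrt(2)/2)) + 50*(-37) = (1 - 3*I*sqrt(2)) - 1850 = -1849 - 3*I*sqrt(2)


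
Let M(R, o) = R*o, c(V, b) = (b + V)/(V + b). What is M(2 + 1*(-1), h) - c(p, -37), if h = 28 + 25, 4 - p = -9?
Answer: 52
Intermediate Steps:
p = 13 (p = 4 - 1*(-9) = 4 + 9 = 13)
c(V, b) = 1 (c(V, b) = (V + b)/(V + b) = 1)
h = 53
M(2 + 1*(-1), h) - c(p, -37) = (2 + 1*(-1))*53 - 1*1 = (2 - 1)*53 - 1 = 1*53 - 1 = 53 - 1 = 52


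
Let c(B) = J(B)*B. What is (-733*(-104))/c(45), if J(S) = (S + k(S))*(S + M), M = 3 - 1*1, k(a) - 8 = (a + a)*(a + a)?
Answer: 76232/17243595 ≈ 0.0044209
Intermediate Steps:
k(a) = 8 + 4*a² (k(a) = 8 + (a + a)*(a + a) = 8 + (2*a)*(2*a) = 8 + 4*a²)
M = 2 (M = 3 - 1 = 2)
J(S) = (2 + S)*(8 + S + 4*S²) (J(S) = (S + (8 + 4*S²))*(S + 2) = (8 + S + 4*S²)*(2 + S) = (2 + S)*(8 + S + 4*S²))
c(B) = B*(16 + 4*B³ + 9*B² + 10*B) (c(B) = (16 + 4*B³ + 9*B² + 10*B)*B = B*(16 + 4*B³ + 9*B² + 10*B))
(-733*(-104))/c(45) = (-733*(-104))/((45*(16 + 4*45³ + 9*45² + 10*45))) = 76232/((45*(16 + 4*91125 + 9*2025 + 450))) = 76232/((45*(16 + 364500 + 18225 + 450))) = 76232/((45*383191)) = 76232/17243595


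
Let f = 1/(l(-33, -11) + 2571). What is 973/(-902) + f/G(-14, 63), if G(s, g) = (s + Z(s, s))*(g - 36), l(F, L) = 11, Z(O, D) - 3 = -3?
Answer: -474822505/440174196 ≈ -1.0787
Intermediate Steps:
Z(O, D) = 0 (Z(O, D) = 3 - 3 = 0)
G(s, g) = s*(-36 + g) (G(s, g) = (s + 0)*(g - 36) = s*(-36 + g))
f = 1/2582 (f = 1/(11 + 2571) = 1/2582 ≈ 0.00038730)
973/(-902) + f/G(-14, 63) = 973/(-902) + 1/(2582*((-14*(-36 + 63)))) = 973*(-1/902) + 1/(2582*((-14*27))) = -973/902 + (1/2582)/(-378) = -973/902 + (1/2582)*(-1/378) = -973/902 - 1/975996 = -474822505/440174196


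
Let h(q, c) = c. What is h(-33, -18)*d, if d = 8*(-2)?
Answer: 288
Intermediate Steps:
d = -16
h(-33, -18)*d = -18*(-16) = 288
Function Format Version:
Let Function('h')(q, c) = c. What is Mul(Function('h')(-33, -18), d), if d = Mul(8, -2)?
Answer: 288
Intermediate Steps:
d = -16
Mul(Function('h')(-33, -18), d) = Mul(-18, -16) = 288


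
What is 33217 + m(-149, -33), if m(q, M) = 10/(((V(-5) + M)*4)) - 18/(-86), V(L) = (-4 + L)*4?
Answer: 197110705/5934 ≈ 33217.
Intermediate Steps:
V(L) = -16 + 4*L
m(q, M) = 9/43 + 10/(-144 + 4*M) (m(q, M) = 10/((((-16 + 4*(-5)) + M)*4)) - 18/(-86) = 10/((((-16 - 20) + M)*4)) - 18*(-1/86) = 10/(((-36 + M)*4)) + 9/43 = 10/(-144 + 4*M) + 9/43 = 9/43 + 10/(-144 + 4*M))
33217 + m(-149, -33) = 33217 + (-433 + 18*(-33))/(86*(-36 - 33)) = 33217 + (1/86)*(-433 - 594)/(-69) = 33217 + (1/86)*(-1/69)*(-1027) = 33217 + 1027/5934 = 197110705/5934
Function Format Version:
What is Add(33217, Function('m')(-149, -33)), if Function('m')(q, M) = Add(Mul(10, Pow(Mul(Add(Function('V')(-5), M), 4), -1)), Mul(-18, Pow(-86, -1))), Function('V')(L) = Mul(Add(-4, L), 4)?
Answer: Rational(197110705, 5934) ≈ 33217.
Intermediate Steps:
Function('V')(L) = Add(-16, Mul(4, L))
Function('m')(q, M) = Add(Rational(9, 43), Mul(10, Pow(Add(-144, Mul(4, M)), -1))) (Function('m')(q, M) = Add(Mul(10, Pow(Mul(Add(Add(-16, Mul(4, -5)), M), 4), -1)), Mul(-18, Pow(-86, -1))) = Add(Mul(10, Pow(Mul(Add(Add(-16, -20), M), 4), -1)), Mul(-18, Rational(-1, 86))) = Add(Mul(10, Pow(Mul(Add(-36, M), 4), -1)), Rational(9, 43)) = Add(Mul(10, Pow(Add(-144, Mul(4, M)), -1)), Rational(9, 43)) = Add(Rational(9, 43), Mul(10, Pow(Add(-144, Mul(4, M)), -1))))
Add(33217, Function('m')(-149, -33)) = Add(33217, Mul(Rational(1, 86), Pow(Add(-36, -33), -1), Add(-433, Mul(18, -33)))) = Add(33217, Mul(Rational(1, 86), Pow(-69, -1), Add(-433, -594))) = Add(33217, Mul(Rational(1, 86), Rational(-1, 69), -1027)) = Add(33217, Rational(1027, 5934)) = Rational(197110705, 5934)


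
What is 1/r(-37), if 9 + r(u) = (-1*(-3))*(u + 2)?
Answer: -1/114 ≈ -0.0087719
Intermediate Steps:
r(u) = -3 + 3*u (r(u) = -9 + (-1*(-3))*(u + 2) = -9 + 3*(2 + u) = -9 + (6 + 3*u) = -3 + 3*u)
1/r(-37) = 1/(-3 + 3*(-37)) = 1/(-3 - 111) = 1/(-114) = -1/114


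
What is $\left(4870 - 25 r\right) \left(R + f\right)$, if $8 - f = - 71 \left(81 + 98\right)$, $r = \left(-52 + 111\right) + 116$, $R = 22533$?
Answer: $17448750$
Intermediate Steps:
$r = 175$ ($r = 59 + 116 = 175$)
$f = 12717$ ($f = 8 - - 71 \left(81 + 98\right) = 8 - \left(-71\right) 179 = 8 - -12709 = 8 + 12709 = 12717$)
$\left(4870 - 25 r\right) \left(R + f\right) = \left(4870 - 4375\right) \left(22533 + 12717\right) = \left(4870 - 4375\right) 35250 = 495 \cdot 35250 = 17448750$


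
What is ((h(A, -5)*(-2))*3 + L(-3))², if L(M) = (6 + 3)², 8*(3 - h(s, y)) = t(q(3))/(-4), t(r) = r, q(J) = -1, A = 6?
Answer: 1022121/256 ≈ 3992.7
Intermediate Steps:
h(s, y) = 95/32 (h(s, y) = 3 - (-1)/(8*(-4)) = 3 - (-1)*(-1)/(8*4) = 3 - ⅛*¼ = 3 - 1/32 = 95/32)
L(M) = 81 (L(M) = 9² = 81)
((h(A, -5)*(-2))*3 + L(-3))² = (((95/32)*(-2))*3 + 81)² = (-95/16*3 + 81)² = (-285/16 + 81)² = (1011/16)² = 1022121/256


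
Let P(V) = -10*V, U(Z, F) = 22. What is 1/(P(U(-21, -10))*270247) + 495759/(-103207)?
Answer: -29475024247267/6136104068380 ≈ -4.8035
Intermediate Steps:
1/(P(U(-21, -10))*270247) + 495759/(-103207) = 1/(-10*22*270247) + 495759/(-103207) = (1/270247)/(-220) + 495759*(-1/103207) = -1/220*1/270247 - 495759/103207 = -1/59454340 - 495759/103207 = -29475024247267/6136104068380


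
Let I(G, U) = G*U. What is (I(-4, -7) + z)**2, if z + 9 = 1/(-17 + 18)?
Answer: 400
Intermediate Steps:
z = -8 (z = -9 + 1/(-17 + 18) = -9 + 1/1 = -9 + 1 = -8)
(I(-4, -7) + z)**2 = (-4*(-7) - 8)**2 = (28 - 8)**2 = 20**2 = 400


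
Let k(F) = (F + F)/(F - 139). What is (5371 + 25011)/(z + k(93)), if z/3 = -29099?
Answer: -349393/1003962 ≈ -0.34801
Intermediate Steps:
z = -87297 (z = 3*(-29099) = -87297)
k(F) = 2*F/(-139 + F) (k(F) = (2*F)/(-139 + F) = 2*F/(-139 + F))
(5371 + 25011)/(z + k(93)) = (5371 + 25011)/(-87297 + 2*93/(-139 + 93)) = 30382/(-87297 + 2*93/(-46)) = 30382/(-87297 + 2*93*(-1/46)) = 30382/(-87297 - 93/23) = 30382/(-2007924/23) = 30382*(-23/2007924) = -349393/1003962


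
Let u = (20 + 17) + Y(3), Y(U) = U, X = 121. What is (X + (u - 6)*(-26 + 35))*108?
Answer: 46116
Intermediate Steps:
u = 40 (u = (20 + 17) + 3 = 37 + 3 = 40)
(X + (u - 6)*(-26 + 35))*108 = (121 + (40 - 6)*(-26 + 35))*108 = (121 + 34*9)*108 = (121 + 306)*108 = 427*108 = 46116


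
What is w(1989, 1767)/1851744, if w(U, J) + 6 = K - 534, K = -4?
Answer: -17/57867 ≈ -0.00029378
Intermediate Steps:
w(U, J) = -544 (w(U, J) = -6 + (-4 - 534) = -6 - 538 = -544)
w(1989, 1767)/1851744 = -544/1851744 = -544*1/1851744 = -17/57867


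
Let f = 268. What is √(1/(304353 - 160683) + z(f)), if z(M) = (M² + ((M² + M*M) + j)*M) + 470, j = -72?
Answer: √795726870482755470/143670 ≈ 6208.9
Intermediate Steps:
z(M) = 470 + M² + M*(-72 + 2*M²) (z(M) = (M² + ((M² + M*M) - 72)*M) + 470 = (M² + ((M² + M²) - 72)*M) + 470 = (M² + (2*M² - 72)*M) + 470 = (M² + (-72 + 2*M²)*M) + 470 = (M² + M*(-72 + 2*M²)) + 470 = 470 + M² + M*(-72 + 2*M²))
√(1/(304353 - 160683) + z(f)) = √(1/(304353 - 160683) + (470 + 268² - 72*268 + 2*268³)) = √(1/143670 + (470 + 71824 - 19296 + 2*19248832)) = √(1/143670 + (470 + 71824 - 19296 + 38497664)) = √(1/143670 + 38550662) = √(5538573609541/143670) = √795726870482755470/143670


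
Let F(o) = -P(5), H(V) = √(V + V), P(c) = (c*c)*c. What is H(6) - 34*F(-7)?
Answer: 4250 + 2*√3 ≈ 4253.5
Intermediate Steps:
P(c) = c³ (P(c) = c²*c = c³)
H(V) = √2*√V (H(V) = √(2*V) = √2*√V)
F(o) = -125 (F(o) = -1*5³ = -1*125 = -125)
H(6) - 34*F(-7) = √2*√6 - 34*(-125) = 2*√3 + 4250 = 4250 + 2*√3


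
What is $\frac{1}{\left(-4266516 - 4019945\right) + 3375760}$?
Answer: $- \frac{1}{4910701} \approx -2.0364 \cdot 10^{-7}$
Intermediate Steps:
$\frac{1}{\left(-4266516 - 4019945\right) + 3375760} = \frac{1}{-8286461 + 3375760} = \frac{1}{-4910701} = - \frac{1}{4910701}$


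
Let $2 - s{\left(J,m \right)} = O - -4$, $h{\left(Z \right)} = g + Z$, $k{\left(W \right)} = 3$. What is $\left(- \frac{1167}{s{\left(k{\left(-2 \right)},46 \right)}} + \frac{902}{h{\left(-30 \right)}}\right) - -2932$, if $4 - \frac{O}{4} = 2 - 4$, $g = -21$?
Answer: $\frac{3923897}{1326} \approx 2959.2$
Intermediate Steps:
$h{\left(Z \right)} = -21 + Z$
$O = 24$ ($O = 16 - 4 \left(2 - 4\right) = 16 - -8 = 16 + 8 = 24$)
$s{\left(J,m \right)} = -26$ ($s{\left(J,m \right)} = 2 - \left(24 - -4\right) = 2 - \left(24 + 4\right) = 2 - 28 = -26$)
$\left(- \frac{1167}{s{\left(k{\left(-2 \right)},46 \right)}} + \frac{902}{h{\left(-30 \right)}}\right) - -2932 = \left(- \frac{1167}{-26} + \frac{902}{-21 - 30}\right) - -2932 = \left(\left(-1167\right) \left(- \frac{1}{26}\right) + \frac{902}{-51}\right) + 2932 = \left(\frac{1167}{26} + 902 \left(- \frac{1}{51}\right)\right) + 2932 = \left(\frac{1167}{26} - \frac{902}{51}\right) + 2932 = \frac{36065}{1326} + 2932 = \frac{3923897}{1326}$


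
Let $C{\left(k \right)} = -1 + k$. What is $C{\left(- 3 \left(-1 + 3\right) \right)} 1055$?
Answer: $-7385$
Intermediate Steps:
$C{\left(- 3 \left(-1 + 3\right) \right)} 1055 = \left(-1 - 3 \left(-1 + 3\right)\right) 1055 = \left(-1 - 6\right) 1055 = \left(-7\right) 1055 = -7385$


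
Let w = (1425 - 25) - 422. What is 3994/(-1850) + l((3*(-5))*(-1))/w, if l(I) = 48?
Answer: -318111/150775 ≈ -2.1098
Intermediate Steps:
w = 978 (w = 1400 - 422 = 978)
3994/(-1850) + l((3*(-5))*(-1))/w = 3994/(-1850) + 48/978 = 3994*(-1/1850) + 48*(1/978) = -1997/925 + 8/163 = -318111/150775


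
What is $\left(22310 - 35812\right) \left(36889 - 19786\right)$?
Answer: $-230924706$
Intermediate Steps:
$\left(22310 - 35812\right) \left(36889 - 19786\right) = \left(-13502\right) 17103 = -230924706$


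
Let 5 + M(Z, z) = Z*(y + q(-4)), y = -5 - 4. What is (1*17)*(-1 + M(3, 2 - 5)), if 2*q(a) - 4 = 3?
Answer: -765/2 ≈ -382.50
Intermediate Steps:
y = -9
q(a) = 7/2 (q(a) = 2 + (½)*3 = 2 + 3/2 = 7/2)
M(Z, z) = -5 - 11*Z/2 (M(Z, z) = -5 + Z*(-9 + 7/2) = -5 + Z*(-11/2) = -5 - 11*Z/2)
(1*17)*(-1 + M(3, 2 - 5)) = (1*17)*(-1 + (-5 - 11/2*3)) = 17*(-1 + (-5 - 33/2)) = 17*(-1 - 43/2) = 17*(-45/2) = -765/2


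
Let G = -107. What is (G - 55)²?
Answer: 26244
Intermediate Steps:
(G - 55)² = (-107 - 55)² = (-162)² = 26244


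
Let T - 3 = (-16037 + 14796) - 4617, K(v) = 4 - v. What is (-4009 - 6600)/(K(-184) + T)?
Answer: 10609/5667 ≈ 1.8721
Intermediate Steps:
T = -5855 (T = 3 + ((-16037 + 14796) - 4617) = 3 + (-1241 - 4617) = 3 - 5858 = -5855)
(-4009 - 6600)/(K(-184) + T) = (-4009 - 6600)/((4 - 1*(-184)) - 5855) = -10609/((4 + 184) - 5855) = -10609/(188 - 5855) = -10609/(-5667) = -10609*(-1/5667) = 10609/5667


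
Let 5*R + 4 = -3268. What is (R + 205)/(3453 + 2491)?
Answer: -2247/29720 ≈ -0.075606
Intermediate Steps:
R = -3272/5 (R = -⅘ + (⅕)*(-3268) = -⅘ - 3268/5 = -3272/5 ≈ -654.40)
(R + 205)/(3453 + 2491) = (-3272/5 + 205)/(3453 + 2491) = -2247/5/5944 = -2247/5*1/5944 = -2247/29720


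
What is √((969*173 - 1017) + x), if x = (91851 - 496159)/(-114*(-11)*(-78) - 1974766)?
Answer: √178932576315195526/1036289 ≈ 408.19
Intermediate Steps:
x = 202154/1036289 (x = -404308/(1254*(-78) - 1974766) = -404308/(-97812 - 1974766) = -404308/(-2072578) = -404308*(-1/2072578) = 202154/1036289 ≈ 0.19508)
√((969*173 - 1017) + x) = √((969*173 - 1017) + 202154/1036289) = √((167637 - 1017) + 202154/1036289) = √(166620 + 202154/1036289) = √(172666675334/1036289) = √178932576315195526/1036289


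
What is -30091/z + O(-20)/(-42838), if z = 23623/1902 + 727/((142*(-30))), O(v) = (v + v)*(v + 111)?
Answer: -290113805326320/118103444983 ≈ -2456.4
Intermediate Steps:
O(v) = 2*v*(111 + v) (O(v) = (2*v)*(111 + v) = 2*v*(111 + v))
z = 5513957/450140 (z = 23623*(1/1902) + 727/(-4260) = 23623/1902 + 727*(-1/4260) = 23623/1902 - 727/4260 = 5513957/450140 ≈ 12.249)
-30091/z + O(-20)/(-42838) = -30091/5513957/450140 + (2*(-20)*(111 - 20))/(-42838) = -30091*450140/5513957 + (2*(-20)*91)*(-1/42838) = -13545162740/5513957 - 3640*(-1/42838) = -13545162740/5513957 + 1820/21419 = -290113805326320/118103444983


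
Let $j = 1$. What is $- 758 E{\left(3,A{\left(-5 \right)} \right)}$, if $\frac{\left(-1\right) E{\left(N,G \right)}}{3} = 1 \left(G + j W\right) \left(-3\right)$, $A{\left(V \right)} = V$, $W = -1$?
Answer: $40932$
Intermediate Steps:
$E{\left(N,G \right)} = -9 + 9 G$ ($E{\left(N,G \right)} = - 3 \cdot 1 \left(G + 1 \left(-1\right)\right) \left(-3\right) = - 3 \cdot 1 \left(G - 1\right) \left(-3\right) = - 3 \cdot 1 \left(-1 + G\right) \left(-3\right) = - 3 \left(-1 + G\right) \left(-3\right) = - 3 \left(3 - 3 G\right) = -9 + 9 G$)
$- 758 E{\left(3,A{\left(-5 \right)} \right)} = - 758 \left(-9 + 9 \left(-5\right)\right) = - 758 \left(-9 - 45\right) = \left(-758\right) \left(-54\right) = 40932$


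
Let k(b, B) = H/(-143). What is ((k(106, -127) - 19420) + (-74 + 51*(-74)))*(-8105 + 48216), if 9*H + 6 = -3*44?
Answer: -400385033786/429 ≈ -9.3330e+8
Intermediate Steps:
H = -46/3 (H = -⅔ + (-3*44)/9 = -⅔ + (⅑)*(-132) = -⅔ - 44/3 = -46/3 ≈ -15.333)
k(b, B) = 46/429 (k(b, B) = -46/3/(-143) = -46/3*(-1/143) = 46/429)
((k(106, -127) - 19420) + (-74 + 51*(-74)))*(-8105 + 48216) = ((46/429 - 19420) + (-74 + 51*(-74)))*(-8105 + 48216) = (-8331134/429 + (-74 - 3774))*40111 = (-8331134/429 - 3848)*40111 = -9981926/429*40111 = -400385033786/429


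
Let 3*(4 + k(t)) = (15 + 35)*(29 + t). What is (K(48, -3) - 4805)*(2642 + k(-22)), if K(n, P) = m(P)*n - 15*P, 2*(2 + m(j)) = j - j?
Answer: -40129984/3 ≈ -1.3377e+7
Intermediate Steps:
m(j) = -2 (m(j) = -2 + (j - j)/2 = -2 + (1/2)*0 = -2 + 0 = -2)
k(t) = 1438/3 + 50*t/3 (k(t) = -4 + ((15 + 35)*(29 + t))/3 = -4 + (50*(29 + t))/3 = -4 + (1450 + 50*t)/3 = -4 + (1450/3 + 50*t/3) = 1438/3 + 50*t/3)
K(n, P) = -15*P - 2*n (K(n, P) = -2*n - 15*P = -15*P - 2*n)
(K(48, -3) - 4805)*(2642 + k(-22)) = ((-15*(-3) - 2*48) - 4805)*(2642 + (1438/3 + (50/3)*(-22))) = ((45 - 96) - 4805)*(2642 + (1438/3 - 1100/3)) = (-51 - 4805)*(2642 + 338/3) = -4856*8264/3 = -40129984/3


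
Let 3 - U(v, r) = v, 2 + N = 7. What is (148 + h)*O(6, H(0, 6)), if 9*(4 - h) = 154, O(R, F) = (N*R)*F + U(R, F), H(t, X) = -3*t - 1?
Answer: -13354/3 ≈ -4451.3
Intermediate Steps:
N = 5 (N = -2 + 7 = 5)
U(v, r) = 3 - v
H(t, X) = -1 - 3*t
O(R, F) = 3 - R + 5*F*R (O(R, F) = (5*R)*F + (3 - R) = 5*F*R + (3 - R) = 3 - R + 5*F*R)
h = -118/9 (h = 4 - ⅑*154 = 4 - 154/9 = -118/9 ≈ -13.111)
(148 + h)*O(6, H(0, 6)) = (148 - 118/9)*(3 - 1*6 + 5*(-1 - 3*0)*6) = 1214*(3 - 6 + 5*(-1 + 0)*6)/9 = 1214*(3 - 6 + 5*(-1)*6)/9 = 1214*(3 - 6 - 30)/9 = (1214/9)*(-33) = -13354/3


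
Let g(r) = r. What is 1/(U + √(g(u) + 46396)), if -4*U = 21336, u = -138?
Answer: -2667/14202649 - √46258/28405298 ≈ -0.00019535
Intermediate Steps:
U = -5334 (U = -¼*21336 = -5334)
1/(U + √(g(u) + 46396)) = 1/(-5334 + √(-138 + 46396)) = 1/(-5334 + √46258)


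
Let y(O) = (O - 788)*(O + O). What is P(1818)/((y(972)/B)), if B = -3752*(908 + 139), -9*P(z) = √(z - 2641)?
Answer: 163681*I*√823/134136 ≈ 35.007*I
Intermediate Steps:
P(z) = -√(-2641 + z)/9 (P(z) = -√(z - 2641)/9 = -√(-2641 + z)/9)
y(O) = 2*O*(-788 + O) (y(O) = (-788 + O)*(2*O) = 2*O*(-788 + O))
B = -3928344 (B = -3752*1047 = -3928344)
P(1818)/((y(972)/B)) = (-√(-2641 + 1818)/9)/(((2*972*(-788 + 972))/(-3928344))) = (-I*√823/9)/(((2*972*184)*(-1/3928344))) = (-I*√823/9)/((357696*(-1/3928344))) = (-I*√823/9)/(-14904/163681) = -I*√823/9*(-163681/14904) = 163681*I*√823/134136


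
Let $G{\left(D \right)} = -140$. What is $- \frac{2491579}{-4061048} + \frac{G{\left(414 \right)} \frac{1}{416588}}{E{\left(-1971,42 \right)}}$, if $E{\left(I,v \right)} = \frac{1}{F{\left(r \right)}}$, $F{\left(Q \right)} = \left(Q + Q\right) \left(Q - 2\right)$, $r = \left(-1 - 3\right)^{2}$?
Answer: $\frac{195813245473}{422945966056} \approx 0.46297$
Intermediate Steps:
$r = 16$ ($r = \left(-4\right)^{2} = 16$)
$F{\left(Q \right)} = 2 Q \left(-2 + Q\right)$
$E{\left(I,v \right)} = \frac{1}{448}$ ($E{\left(I,v \right)} = \frac{1}{2 \cdot 16 \left(-2 + 16\right)} = \frac{1}{2 \cdot 16 \cdot 14} = \frac{1}{448}$)
$- \frac{2491579}{-4061048} + \frac{G{\left(414 \right)} \frac{1}{416588}}{E{\left(-1971,42 \right)}} = - \frac{2491579}{-4061048} + - \frac{140}{416588} \frac{1}{\frac{1}{448}} = \left(-2491579\right) \left(- \frac{1}{4061048}\right) + \left(-140\right) \frac{1}{416588} \cdot 448 = \frac{2491579}{4061048} - \frac{15680}{104147} = \frac{195813245473}{422945966056}$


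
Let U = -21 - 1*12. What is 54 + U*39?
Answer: -1233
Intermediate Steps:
U = -33 (U = -21 - 12 = -33)
54 + U*39 = 54 - 33*39 = 54 - 1287 = -1233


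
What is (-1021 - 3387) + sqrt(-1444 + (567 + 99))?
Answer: -4408 + I*sqrt(778) ≈ -4408.0 + 27.893*I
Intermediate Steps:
(-1021 - 3387) + sqrt(-1444 + (567 + 99)) = -4408 + sqrt(-1444 + 666) = -4408 + sqrt(-778) = -4408 + I*sqrt(778)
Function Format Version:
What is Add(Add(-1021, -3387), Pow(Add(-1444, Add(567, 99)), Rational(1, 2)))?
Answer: Add(-4408, Mul(I, Pow(778, Rational(1, 2)))) ≈ Add(-4408.0, Mul(27.893, I))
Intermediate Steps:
Add(Add(-1021, -3387), Pow(Add(-1444, Add(567, 99)), Rational(1, 2))) = Add(-4408, Pow(Add(-1444, 666), Rational(1, 2))) = Add(-4408, Pow(-778, Rational(1, 2))) = Add(-4408, Mul(I, Pow(778, Rational(1, 2))))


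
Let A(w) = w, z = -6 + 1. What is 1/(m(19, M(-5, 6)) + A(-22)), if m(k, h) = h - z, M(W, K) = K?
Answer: -1/11 ≈ -0.090909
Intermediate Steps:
z = -5
m(k, h) = 5 + h (m(k, h) = h - 1*(-5) = h + 5 = 5 + h)
1/(m(19, M(-5, 6)) + A(-22)) = 1/((5 + 6) - 22) = 1/(11 - 22) = 1/(-11) = -1/11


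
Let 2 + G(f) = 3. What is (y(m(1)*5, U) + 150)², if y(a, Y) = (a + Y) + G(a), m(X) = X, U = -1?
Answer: 24025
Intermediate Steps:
G(f) = 1 (G(f) = -2 + 3 = 1)
y(a, Y) = 1 + Y + a (y(a, Y) = (a + Y) + 1 = (Y + a) + 1 = 1 + Y + a)
(y(m(1)*5, U) + 150)² = ((1 - 1 + 1*5) + 150)² = ((1 - 1 + 5) + 150)² = (5 + 150)² = 155² = 24025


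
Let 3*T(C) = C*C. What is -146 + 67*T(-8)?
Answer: 3850/3 ≈ 1283.3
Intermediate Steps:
T(C) = C²/3 (T(C) = (C*C)/3 = C²/3)
-146 + 67*T(-8) = -146 + 67*((⅓)*(-8)²) = -146 + 67*((⅓)*64) = -146 + 67*(64/3) = -146 + 4288/3 = 3850/3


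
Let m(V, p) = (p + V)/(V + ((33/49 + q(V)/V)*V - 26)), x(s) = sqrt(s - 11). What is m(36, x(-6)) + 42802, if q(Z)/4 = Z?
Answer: 186917216/4367 + 49*I*sqrt(17)/8734 ≈ 42802.0 + 0.023132*I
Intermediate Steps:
x(s) = sqrt(-11 + s)
q(Z) = 4*Z
m(V, p) = (V + p)/(-26 + 278*V/49) (m(V, p) = (p + V)/(V + ((33/49 + (4*V)/V)*V - 26)) = (V + p)/(V + ((33*(1/49) + 4)*V - 26)) = (V + p)/(V + ((33/49 + 4)*V - 26)) = (V + p)/(V + (229*V/49 - 26)) = (V + p)/(V + (-26 + 229*V/49)) = (V + p)/(-26 + 278*V/49))
m(36, x(-6)) + 42802 = 49*(36 + sqrt(-11 - 6))/(2*(-637 + 139*36)) + 42802 = 49*(36 + sqrt(-17))/(2*(-637 + 5004)) + 42802 = (49/2)*(36 + I*sqrt(17))/4367 + 42802 = (49/2)*(1/4367)*(36 + I*sqrt(17)) + 42802 = (882/4367 + 49*I*sqrt(17)/8734) + 42802 = 186917216/4367 + 49*I*sqrt(17)/8734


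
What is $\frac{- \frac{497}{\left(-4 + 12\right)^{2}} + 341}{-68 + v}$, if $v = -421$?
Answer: $- \frac{7109}{10432} \approx -0.68146$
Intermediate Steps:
$\frac{- \frac{497}{\left(-4 + 12\right)^{2}} + 341}{-68 + v} = \frac{- \frac{497}{\left(-4 + 12\right)^{2}} + 341}{-68 - 421} = \frac{- \frac{497}{8^{2}} + 341}{-489} = \left(- \frac{497}{64} + 341\right) \left(- \frac{1}{489}\right) = \frac{21327}{64} \left(- \frac{1}{489}\right) = - \frac{7109}{10432}$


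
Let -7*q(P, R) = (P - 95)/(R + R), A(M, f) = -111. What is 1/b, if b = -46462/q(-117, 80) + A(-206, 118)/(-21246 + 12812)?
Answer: -447002/109720936357 ≈ -4.0740e-6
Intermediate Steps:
q(P, R) = -(-95 + P)/(14*R) (q(P, R) = -(P - 95)/(7*(R + R)) = -(-95 + P)/(7*(2*R)) = -(-95 + P)*1/(2*R)/7 = -(-95 + P)/(14*R))
b = -109720936357/447002 (b = -46462*1120/(95 - 1*(-117)) - 111/(-21246 + 12812) = -46462*1120/(95 + 117) - 111/(-8434) = -46462/((1/14)*(1/80)*212) - 111*(-1/8434) = -46462/53/280 + 111/8434 = -46462*280/53 + 111/8434 = -13009360/53 + 111/8434 = -109720936357/447002 ≈ -2.4546e+5)
1/b = 1/(-109720936357/447002) = -447002/109720936357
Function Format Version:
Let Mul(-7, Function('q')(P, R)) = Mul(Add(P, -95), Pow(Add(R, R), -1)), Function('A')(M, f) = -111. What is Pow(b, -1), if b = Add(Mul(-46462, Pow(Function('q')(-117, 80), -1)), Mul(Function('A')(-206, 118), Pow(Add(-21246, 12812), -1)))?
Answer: Rational(-447002, 109720936357) ≈ -4.0740e-6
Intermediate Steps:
Function('q')(P, R) = Mul(Rational(-1, 14), Pow(R, -1), Add(-95, P)) (Function('q')(P, R) = Mul(Rational(-1, 7), Mul(Add(P, -95), Pow(Add(R, R), -1))) = Mul(Rational(-1, 7), Mul(Add(-95, P), Pow(Mul(2, R), -1))) = Mul(Rational(-1, 7), Mul(Add(-95, P), Mul(Rational(1, 2), Pow(R, -1)))) = Mul(Rational(-1, 7), Mul(Rational(1, 2), Pow(R, -1), Add(-95, P))) = Mul(Rational(-1, 14), Pow(R, -1), Add(-95, P)))
b = Rational(-109720936357, 447002) (b = Add(Mul(-46462, Pow(Mul(Rational(1, 14), Pow(80, -1), Add(95, Mul(-1, -117))), -1)), Mul(-111, Pow(Add(-21246, 12812), -1))) = Add(Mul(-46462, Pow(Mul(Rational(1, 14), Rational(1, 80), Add(95, 117)), -1)), Mul(-111, Pow(-8434, -1))) = Add(Mul(-46462, Pow(Mul(Rational(1, 14), Rational(1, 80), 212), -1)), Mul(-111, Rational(-1, 8434))) = Add(Mul(-46462, Pow(Rational(53, 280), -1)), Rational(111, 8434)) = Add(Mul(-46462, Rational(280, 53)), Rational(111, 8434)) = Add(Rational(-13009360, 53), Rational(111, 8434)) = Rational(-109720936357, 447002) ≈ -2.4546e+5)
Pow(b, -1) = Pow(Rational(-109720936357, 447002), -1) = Rational(-447002, 109720936357)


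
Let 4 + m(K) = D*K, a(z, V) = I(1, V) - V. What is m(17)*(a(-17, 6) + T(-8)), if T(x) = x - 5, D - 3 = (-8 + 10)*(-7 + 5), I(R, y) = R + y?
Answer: 252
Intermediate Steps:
D = -1 (D = 3 + (-8 + 10)*(-7 + 5) = 3 + 2*(-2) = 3 - 4 = -1)
a(z, V) = 1 (a(z, V) = (1 + V) - V = 1)
T(x) = -5 + x
m(K) = -4 - K
m(17)*(a(-17, 6) + T(-8)) = (-4 - 1*17)*(1 + (-5 - 8)) = (-4 - 17)*(1 - 13) = -21*(-12) = 252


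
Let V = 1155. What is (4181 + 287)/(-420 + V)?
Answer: 4468/735 ≈ 6.0789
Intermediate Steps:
(4181 + 287)/(-420 + V) = (4181 + 287)/(-420 + 1155) = 4468/735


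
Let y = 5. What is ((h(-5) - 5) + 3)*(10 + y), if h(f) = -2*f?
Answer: 120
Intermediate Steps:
((h(-5) - 5) + 3)*(10 + y) = ((-2*(-5) - 5) + 3)*(10 + 5) = ((10 - 5) + 3)*15 = (5 + 3)*15 = 8*15 = 120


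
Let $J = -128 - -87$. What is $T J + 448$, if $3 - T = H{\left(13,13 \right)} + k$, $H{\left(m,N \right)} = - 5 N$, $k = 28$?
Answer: $-1192$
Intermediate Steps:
$T = 40$ ($T = 3 - \left(\left(-5\right) 13 + 28\right) = 3 - \left(-65 + 28\right) = 3 - -37 = 3 + 37 = 40$)
$J = -41$ ($J = -128 + 87 = -41$)
$T J + 448 = 40 \left(-41\right) + 448 = -1640 + 448 = -1192$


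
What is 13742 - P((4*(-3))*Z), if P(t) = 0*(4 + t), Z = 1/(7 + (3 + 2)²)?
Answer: 13742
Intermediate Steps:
Z = 1/32 (Z = 1/(7 + 5²) = 1/(7 + 25) = 1/32 ≈ 0.031250)
P(t) = 0
13742 - P((4*(-3))*Z) = 13742 - 1*0 = 13742 + 0 = 13742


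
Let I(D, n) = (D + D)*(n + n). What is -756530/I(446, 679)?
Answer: -378265/605668 ≈ -0.62454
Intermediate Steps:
I(D, n) = 4*D*n (I(D, n) = (2*D)*(2*n) = 4*D*n)
-756530/I(446, 679) = -756530/(4*446*679) = -756530/1211336 = -756530*1/1211336 = -378265/605668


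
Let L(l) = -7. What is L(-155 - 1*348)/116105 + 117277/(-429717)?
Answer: -13619454104/49892292285 ≈ -0.27298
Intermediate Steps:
L(-155 - 1*348)/116105 + 117277/(-429717) = -7/116105 + 117277/(-429717) = -7*1/116105 + 117277*(-1/429717) = -7/116105 - 117277/429717 = -13619454104/49892292285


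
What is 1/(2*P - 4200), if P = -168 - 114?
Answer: -1/4764 ≈ -0.00020991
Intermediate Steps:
P = -282
1/(2*P - 4200) = 1/(2*(-282) - 4200) = 1/(-564 - 4200) = 1/(-4764) = -1/4764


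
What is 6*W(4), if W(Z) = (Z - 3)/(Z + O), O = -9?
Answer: -6/5 ≈ -1.2000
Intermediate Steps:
W(Z) = (-3 + Z)/(-9 + Z) (W(Z) = (Z - 3)/(Z - 9) = (-3 + Z)/(-9 + Z))
6*W(4) = 6*((-3 + 4)/(-9 + 4)) = 6*(1/(-5)) = 6*(-1/5*1) = 6*(-1/5) = -6/5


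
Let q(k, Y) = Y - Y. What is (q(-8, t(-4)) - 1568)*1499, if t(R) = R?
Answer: -2350432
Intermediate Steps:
q(k, Y) = 0
(q(-8, t(-4)) - 1568)*1499 = (0 - 1568)*1499 = -1568*1499 = -2350432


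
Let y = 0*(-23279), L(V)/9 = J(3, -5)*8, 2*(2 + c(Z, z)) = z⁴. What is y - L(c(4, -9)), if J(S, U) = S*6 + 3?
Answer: -1512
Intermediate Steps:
J(S, U) = 3 + 6*S (J(S, U) = 6*S + 3 = 3 + 6*S)
c(Z, z) = -2 + z⁴/2
L(V) = 1512 (L(V) = 9*((3 + 6*3)*8) = 9*((3 + 18)*8) = 9*(21*8) = 9*168 = 1512)
y = 0
y - L(c(4, -9)) = 0 - 1*1512 = 0 - 1512 = -1512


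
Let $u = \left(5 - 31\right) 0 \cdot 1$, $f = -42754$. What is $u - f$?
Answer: $42754$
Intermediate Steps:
$u = 0$ ($u = \left(-26\right) 0 = 0$)
$u - f = 0 - -42754 = 0 + 42754 = 42754$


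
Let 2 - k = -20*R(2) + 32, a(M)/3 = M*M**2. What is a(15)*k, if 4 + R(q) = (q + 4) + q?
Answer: 506250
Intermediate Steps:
R(q) = 2*q (R(q) = -4 + ((q + 4) + q) = -4 + ((4 + q) + q) = -4 + (4 + 2*q) = 2*q)
a(M) = 3*M**3 (a(M) = 3*(M*M**2) = 3*M**3)
k = 50 (k = 2 - (-40*2 + 32) = 2 - (-20*4 + 32) = 2 - (-80 + 32) = 2 - 1*(-48) = 2 + 48 = 50)
a(15)*k = (3*15**3)*50 = (3*3375)*50 = 10125*50 = 506250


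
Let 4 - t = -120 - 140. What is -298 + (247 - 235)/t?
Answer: -6555/22 ≈ -297.95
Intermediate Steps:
t = 264 (t = 4 - (-120 - 140) = 4 - 1*(-260) = 4 + 260 = 264)
-298 + (247 - 235)/t = -298 + (247 - 235)/264 = -298 + 12*(1/264) = -298 + 1/22 = -6555/22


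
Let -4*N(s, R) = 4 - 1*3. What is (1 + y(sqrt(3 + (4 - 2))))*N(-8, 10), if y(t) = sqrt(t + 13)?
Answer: -1/4 - sqrt(13 + sqrt(5))/4 ≈ -1.2258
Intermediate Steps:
y(t) = sqrt(13 + t)
N(s, R) = -1/4 (N(s, R) = -(4 - 1*3)/4 = -(4 - 3)/4 = -1/4*1 = -1/4)
(1 + y(sqrt(3 + (4 - 2))))*N(-8, 10) = (1 + sqrt(13 + sqrt(3 + (4 - 2))))*(-1/4) = (1 + sqrt(13 + sqrt(3 + 2)))*(-1/4) = (1 + sqrt(13 + sqrt(5)))*(-1/4) = -1/4 - sqrt(13 + sqrt(5))/4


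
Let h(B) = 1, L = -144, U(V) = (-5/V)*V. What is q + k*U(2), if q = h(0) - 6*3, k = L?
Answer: 703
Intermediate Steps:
U(V) = -5
k = -144
q = -17 (q = 1 - 6*3 = 1 - 18 = -17)
q + k*U(2) = -17 - 144*(-5) = -17 + 720 = 703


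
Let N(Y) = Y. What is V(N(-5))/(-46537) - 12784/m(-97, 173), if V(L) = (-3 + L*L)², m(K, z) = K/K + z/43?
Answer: -3197756486/1256499 ≈ -2545.0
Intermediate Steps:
m(K, z) = 1 + z/43 (m(K, z) = 1 + z*(1/43) = 1 + z/43)
V(L) = (-3 + L²)²
V(N(-5))/(-46537) - 12784/m(-97, 173) = (-3 + (-5)²)²/(-46537) - 12784/(1 + (1/43)*173) = (-3 + 25)²*(-1/46537) - 12784/(1 + 173/43) = 22²*(-1/46537) - 12784/216/43 = 484*(-1/46537) - 12784*43/216 = -484/46537 - 68714/27 = -3197756486/1256499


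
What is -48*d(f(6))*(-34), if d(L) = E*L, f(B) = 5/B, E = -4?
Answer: -5440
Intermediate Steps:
d(L) = -4*L
-48*d(f(6))*(-34) = -(-192)*5/6*(-34) = -48*(-10/3)*(-34) = 160*(-34) = -5440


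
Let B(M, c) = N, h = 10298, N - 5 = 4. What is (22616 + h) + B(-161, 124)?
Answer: 32923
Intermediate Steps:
N = 9 (N = 5 + 4 = 9)
B(M, c) = 9
(22616 + h) + B(-161, 124) = (22616 + 10298) + 9 = 32914 + 9 = 32923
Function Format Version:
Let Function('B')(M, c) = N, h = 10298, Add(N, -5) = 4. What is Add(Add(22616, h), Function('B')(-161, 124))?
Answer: 32923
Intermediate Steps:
N = 9 (N = Add(5, 4) = 9)
Function('B')(M, c) = 9
Add(Add(22616, h), Function('B')(-161, 124)) = Add(Add(22616, 10298), 9) = Add(32914, 9) = 32923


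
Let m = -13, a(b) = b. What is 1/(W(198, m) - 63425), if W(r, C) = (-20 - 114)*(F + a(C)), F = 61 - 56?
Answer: -1/62353 ≈ -1.6038e-5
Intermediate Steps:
F = 5
W(r, C) = -670 - 134*C (W(r, C) = (-20 - 114)*(5 + C) = -134*(5 + C) = -670 - 134*C)
1/(W(198, m) - 63425) = 1/((-670 - 134*(-13)) - 63425) = 1/((-670 + 1742) - 63425) = 1/(1072 - 63425) = 1/(-62353) = -1/62353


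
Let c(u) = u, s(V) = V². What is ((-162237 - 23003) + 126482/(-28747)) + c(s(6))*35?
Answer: -5288999542/28747 ≈ -1.8398e+5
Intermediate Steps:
((-162237 - 23003) + 126482/(-28747)) + c(s(6))*35 = ((-162237 - 23003) + 126482/(-28747)) + 6²*35 = (-185240 + 126482*(-1/28747)) + 36*35 = (-185240 - 126482/28747) + 1260 = -5325220762/28747 + 1260 = -5288999542/28747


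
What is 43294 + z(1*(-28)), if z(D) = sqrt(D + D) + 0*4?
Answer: 43294 + 2*I*sqrt(14) ≈ 43294.0 + 7.4833*I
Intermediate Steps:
z(D) = sqrt(2)*sqrt(D) (z(D) = sqrt(2*D) + 0 = sqrt(2)*sqrt(D) + 0 = sqrt(2)*sqrt(D))
43294 + z(1*(-28)) = 43294 + sqrt(2)*sqrt(1*(-28)) = 43294 + sqrt(2)*sqrt(-28) = 43294 + sqrt(2)*(2*I*sqrt(7)) = 43294 + 2*I*sqrt(14)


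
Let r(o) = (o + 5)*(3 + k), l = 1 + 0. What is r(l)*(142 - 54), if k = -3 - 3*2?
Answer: -3168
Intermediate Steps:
k = -9 (k = -3 - 6 = -9)
l = 1
r(o) = -30 - 6*o (r(o) = (o + 5)*(3 - 9) = (5 + o)*(-6) = -30 - 6*o)
r(l)*(142 - 54) = (-30 - 6*1)*(142 - 54) = (-30 - 6)*88 = -36*88 = -3168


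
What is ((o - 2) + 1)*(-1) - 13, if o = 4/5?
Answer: -64/5 ≈ -12.800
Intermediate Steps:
o = ⅘ (o = 4*(⅕) = ⅘ ≈ 0.80000)
((o - 2) + 1)*(-1) - 13 = ((⅘ - 2) + 1)*(-1) - 13 = (-6/5 + 1)*(-1) - 13 = -⅕*(-1) - 13 = ⅕ - 13 = -64/5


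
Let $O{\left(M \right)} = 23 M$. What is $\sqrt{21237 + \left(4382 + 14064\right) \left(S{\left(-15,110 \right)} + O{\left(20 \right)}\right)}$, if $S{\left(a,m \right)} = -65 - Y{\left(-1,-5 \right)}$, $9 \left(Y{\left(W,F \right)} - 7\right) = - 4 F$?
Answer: $\frac{\sqrt{64235645}}{3} \approx 2671.6$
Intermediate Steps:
$Y{\left(W,F \right)} = 7 - \frac{4 F}{9}$ ($Y{\left(W,F \right)} = 7 + \frac{\left(-4\right) F}{9} = 7 - \frac{4 F}{9}$)
$S{\left(a,m \right)} = - \frac{668}{9}$ ($S{\left(a,m \right)} = -65 - \left(7 - - \frac{20}{9}\right) = -65 - \left(7 + \frac{20}{9}\right) = -65 - \frac{83}{9} = - \frac{668}{9}$)
$\sqrt{21237 + \left(4382 + 14064\right) \left(S{\left(-15,110 \right)} + O{\left(20 \right)}\right)} = \sqrt{21237 + \left(4382 + 14064\right) \left(- \frac{668}{9} + 23 \cdot 20\right)} = \sqrt{21237 + 18446 \left(- \frac{668}{9} + 460\right)} = \sqrt{21237 + 18446 \cdot \frac{3472}{9}} = \sqrt{21237 + \frac{64044512}{9}} = \sqrt{\frac{64235645}{9}} = \frac{\sqrt{64235645}}{3}$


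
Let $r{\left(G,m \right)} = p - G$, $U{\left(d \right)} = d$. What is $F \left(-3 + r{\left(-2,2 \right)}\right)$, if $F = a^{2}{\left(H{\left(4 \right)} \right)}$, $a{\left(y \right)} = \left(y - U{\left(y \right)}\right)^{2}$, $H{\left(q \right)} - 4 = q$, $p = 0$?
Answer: $0$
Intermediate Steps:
$H{\left(q \right)} = 4 + q$
$r{\left(G,m \right)} = - G$ ($r{\left(G,m \right)} = 0 - G = - G$)
$a{\left(y \right)} = 0$ ($a{\left(y \right)} = \left(y - y\right)^{2} = 0^{2} = 0$)
$F = 0$ ($F = 0^{2} = 0$)
$F \left(-3 + r{\left(-2,2 \right)}\right) = 0 \left(-3 - -2\right) = 0 \left(-3 + 2\right) = 0 \left(-1\right) = 0$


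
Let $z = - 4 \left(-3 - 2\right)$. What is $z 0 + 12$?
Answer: $12$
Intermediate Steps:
$z = 20$ ($z = \left(-4\right) \left(-5\right) = 20$)
$z 0 + 12 = 20 \cdot 0 + 12 = 0 + 12 = 12$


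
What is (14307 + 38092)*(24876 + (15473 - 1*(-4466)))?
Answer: 2348261185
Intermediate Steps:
(14307 + 38092)*(24876 + (15473 - 1*(-4466))) = 52399*(24876 + (15473 + 4466)) = 52399*(24876 + 19939) = 52399*44815 = 2348261185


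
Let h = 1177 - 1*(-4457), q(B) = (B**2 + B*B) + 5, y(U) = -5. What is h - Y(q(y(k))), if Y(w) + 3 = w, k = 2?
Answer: 5582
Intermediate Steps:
q(B) = 5 + 2*B**2 (q(B) = (B**2 + B**2) + 5 = 2*B**2 + 5 = 5 + 2*B**2)
Y(w) = -3 + w
h = 5634 (h = 1177 + 4457 = 5634)
h - Y(q(y(k))) = 5634 - (-3 + (5 + 2*(-5)**2)) = 5634 - (-3 + (5 + 2*25)) = 5634 - (-3 + (5 + 50)) = 5634 - (-3 + 55) = 5634 - 1*52 = 5634 - 52 = 5582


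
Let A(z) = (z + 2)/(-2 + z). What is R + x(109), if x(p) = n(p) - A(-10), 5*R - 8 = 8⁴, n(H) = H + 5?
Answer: 14012/15 ≈ 934.13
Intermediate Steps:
n(H) = 5 + H
A(z) = (2 + z)/(-2 + z)
R = 4104/5 (R = 8/5 + (⅕)*8⁴ = 8/5 + (⅕)*4096 = 8/5 + 4096/5 = 4104/5 ≈ 820.80)
x(p) = 13/3 + p (x(p) = (5 + p) - (2 - 10)/(-2 - 10) = (5 + p) - (-8)/(-12) = (5 + p) - (-1)*(-8)/12 = (5 + p) - 1*⅔ = (5 + p) - ⅔ = 13/3 + p)
R + x(109) = 4104/5 + (13/3 + 109) = 4104/5 + 340/3 = 14012/15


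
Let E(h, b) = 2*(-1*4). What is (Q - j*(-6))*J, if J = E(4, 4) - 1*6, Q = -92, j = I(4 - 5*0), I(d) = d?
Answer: 952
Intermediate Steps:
j = 4 (j = 4 - 5*0 = 4 + 0 = 4)
E(h, b) = -8 (E(h, b) = 2*(-4) = -8)
J = -14 (J = -8 - 1*6 = -8 - 6 = -14)
(Q - j*(-6))*J = (-92 - 4*(-6))*(-14) = (-92 - 1*(-24))*(-14) = (-92 + 24)*(-14) = -68*(-14) = 952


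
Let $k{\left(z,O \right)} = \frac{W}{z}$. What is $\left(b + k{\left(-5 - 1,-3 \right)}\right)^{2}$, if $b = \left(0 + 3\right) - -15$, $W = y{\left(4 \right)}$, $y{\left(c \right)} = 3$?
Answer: $\frac{1225}{4} \approx 306.25$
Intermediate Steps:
$W = 3$
$k{\left(z,O \right)} = \frac{3}{z}$
$b = 18$ ($b = 3 + 15 = 18$)
$\left(b + k{\left(-5 - 1,-3 \right)}\right)^{2} = \left(18 + \frac{3}{-5 - 1}\right)^{2} = \left(18 + \frac{3}{-6}\right)^{2} = \left(18 + 3 \left(- \frac{1}{6}\right)\right)^{2} = \left(18 - \frac{1}{2}\right)^{2} = \left(\frac{35}{2}\right)^{2} = \frac{1225}{4}$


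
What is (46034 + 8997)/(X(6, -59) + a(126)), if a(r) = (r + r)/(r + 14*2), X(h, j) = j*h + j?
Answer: -605341/4525 ≈ -133.78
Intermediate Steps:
X(h, j) = j + h*j (X(h, j) = h*j + j = j + h*j)
a(r) = 2*r/(28 + r) (a(r) = (2*r)/(r + 28) = (2*r)/(28 + r) = 2*r/(28 + r))
(46034 + 8997)/(X(6, -59) + a(126)) = (46034 + 8997)/(-59*(1 + 6) + 2*126/(28 + 126)) = 55031/(-59*7 + 2*126/154) = 55031/(-413 + 2*126*(1/154)) = 55031/(-413 + 18/11) = 55031/(-4525/11) = 55031*(-11/4525) = -605341/4525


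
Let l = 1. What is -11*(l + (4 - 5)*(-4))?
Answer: -55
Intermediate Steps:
-11*(l + (4 - 5)*(-4)) = -11*(1 + (4 - 5)*(-4)) = -11*(1 - 1*(-4)) = -11*(1 + 4) = -11*5 = -55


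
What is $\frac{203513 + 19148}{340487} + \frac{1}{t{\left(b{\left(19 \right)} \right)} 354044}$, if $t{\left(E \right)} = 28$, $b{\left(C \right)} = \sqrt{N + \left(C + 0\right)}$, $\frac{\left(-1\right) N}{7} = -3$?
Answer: $\frac{45046744711}{68884216816} \approx 0.65395$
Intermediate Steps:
$N = 21$ ($N = \left(-7\right) \left(-3\right) = 21$)
$b{\left(C \right)} = \sqrt{21 + C}$ ($b{\left(C \right)} = \sqrt{21 + \left(C + 0\right)} = \sqrt{21 + C}$)
$\frac{203513 + 19148}{340487} + \frac{1}{t{\left(b{\left(19 \right)} \right)} 354044} = \frac{203513 + 19148}{340487} + \frac{1}{28 \cdot 354044} = 222661 \cdot \frac{1}{340487} + \frac{1}{28} \cdot \frac{1}{354044} = \frac{222661}{340487} + \frac{1}{9913232} = \frac{45046744711}{68884216816}$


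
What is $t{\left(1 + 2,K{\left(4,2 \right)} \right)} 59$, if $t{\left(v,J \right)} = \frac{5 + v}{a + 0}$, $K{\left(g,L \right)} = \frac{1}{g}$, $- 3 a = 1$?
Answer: $-1416$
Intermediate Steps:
$a = - \frac{1}{3}$ ($a = \left(- \frac{1}{3}\right) 1 = - \frac{1}{3} \approx -0.33333$)
$t{\left(v,J \right)} = -15 - 3 v$ ($t{\left(v,J \right)} = \frac{5 + v}{- \frac{1}{3} + 0} = \frac{5 + v}{- \frac{1}{3}} = \left(5 + v\right) \left(-3\right) = -15 - 3 v$)
$t{\left(1 + 2,K{\left(4,2 \right)} \right)} 59 = \left(-15 - 3 \left(1 + 2\right)\right) 59 = \left(-15 - 9\right) 59 = \left(-24\right) 59 = -1416$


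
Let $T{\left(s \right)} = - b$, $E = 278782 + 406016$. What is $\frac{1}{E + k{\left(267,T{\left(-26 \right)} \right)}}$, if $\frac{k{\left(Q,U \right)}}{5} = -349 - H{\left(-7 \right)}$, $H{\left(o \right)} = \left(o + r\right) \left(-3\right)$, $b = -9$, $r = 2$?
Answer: $\frac{1}{682978} \approx 1.4642 \cdot 10^{-6}$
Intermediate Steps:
$E = 684798$
$H{\left(o \right)} = -6 - 3 o$ ($H{\left(o \right)} = \left(o + 2\right) \left(-3\right) = \left(2 + o\right) \left(-3\right) = -6 - 3 o$)
$T{\left(s \right)} = 9$ ($T{\left(s \right)} = \left(-1\right) \left(-9\right) = 9$)
$k{\left(Q,U \right)} = -1820$ ($k{\left(Q,U \right)} = 5 \left(-349 - \left(-6 - -21\right)\right) = 5 \left(-349 - \left(-6 + 21\right)\right) = 5 \left(-349 - 15\right) = 5 \left(-364\right) = -1820$)
$\frac{1}{E + k{\left(267,T{\left(-26 \right)} \right)}} = \frac{1}{684798 - 1820} = \frac{1}{682978}$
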